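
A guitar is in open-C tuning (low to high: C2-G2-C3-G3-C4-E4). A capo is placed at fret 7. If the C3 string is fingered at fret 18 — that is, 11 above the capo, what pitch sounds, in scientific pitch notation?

F#4

The capo raises the open C3 by 7 semitones to G3; fretting 11 more gives C3 + 7 + 11 = C3 + 18 semitones = F#4.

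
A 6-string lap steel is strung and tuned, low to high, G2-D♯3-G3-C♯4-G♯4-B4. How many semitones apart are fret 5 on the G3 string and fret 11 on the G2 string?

6 semitones

G3 at fret 5 → C4 (MIDI 60); G2 at fret 11 → F♯3 (MIDI 54).
60 − 54 = 6, so the two pitches are 6 semitones apart, with C4 the higher.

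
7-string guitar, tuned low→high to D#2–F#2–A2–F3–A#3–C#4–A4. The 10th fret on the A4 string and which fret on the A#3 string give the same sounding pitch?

21

A4 at fret 10 is A4 + 10 semitones = G5.
The open A#3 string is 11 semitones below the open A4, so the same pitch on the A#3 string lies at fret 10 + 11 = 21.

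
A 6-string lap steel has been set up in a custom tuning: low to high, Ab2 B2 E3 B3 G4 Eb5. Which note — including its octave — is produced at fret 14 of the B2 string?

Db4

The open B2 string plus 14 semitones: B–C–Db–D–…–B–C–Db.
The walk passes from B into C 2 times, so the octave number goes from 2 to 4.
(Equivalently spelled C#4.)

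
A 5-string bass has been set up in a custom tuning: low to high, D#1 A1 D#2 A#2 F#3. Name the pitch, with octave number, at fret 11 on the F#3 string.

F4

The open F#3 string plus 11 semitones: F#–G–G#–A–…–D#–E–F.
The walk passes from B into C once, so the octave number goes from 3 to 4.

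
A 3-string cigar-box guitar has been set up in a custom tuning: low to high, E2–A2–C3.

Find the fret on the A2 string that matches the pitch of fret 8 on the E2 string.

3

E2 at fret 8 is E2 + 8 semitones = C3.
The open A2 string is 5 semitones above the open E2, so the same pitch on the A2 string lies at fret 8 − 5 = 3.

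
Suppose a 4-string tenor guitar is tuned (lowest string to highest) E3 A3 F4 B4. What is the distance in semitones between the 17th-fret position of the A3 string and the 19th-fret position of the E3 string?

A3 at fret 17 → D5 (MIDI 74); E3 at fret 19 → B4 (MIDI 71).
74 − 71 = 3, so the two pitches are 3 semitones apart, with D5 the higher.

3 semitones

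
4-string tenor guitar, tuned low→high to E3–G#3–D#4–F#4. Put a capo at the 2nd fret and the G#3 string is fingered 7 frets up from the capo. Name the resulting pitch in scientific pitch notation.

F4

The capo raises the open G#3 by 2 semitones to A#3; fretting 7 more gives G#3 + 2 + 7 = G#3 + 9 semitones = F4.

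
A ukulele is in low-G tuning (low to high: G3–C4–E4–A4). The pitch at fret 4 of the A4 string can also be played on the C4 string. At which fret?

A4 at fret 4 is A4 + 4 semitones = C#5.
The open C4 string is 9 semitones below the open A4, so the same pitch on the C4 string lies at fret 4 + 9 = 13.

13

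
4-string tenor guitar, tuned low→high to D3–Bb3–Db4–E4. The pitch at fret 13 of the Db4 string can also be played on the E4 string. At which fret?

10

Fret 13 on Db4 is MIDI 61 + 13 = 74 (D5). On the E4 string (open MIDI 64), that pitch is 74 − 64 = fret 10.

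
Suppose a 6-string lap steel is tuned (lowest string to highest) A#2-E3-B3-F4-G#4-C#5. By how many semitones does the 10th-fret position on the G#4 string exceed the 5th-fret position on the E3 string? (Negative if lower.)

21 semitones

G#4 at fret 10 → F#5 (MIDI 78); E3 at fret 5 → A3 (MIDI 57).
78 − 57 = 21, so the two pitches are 21 semitones apart.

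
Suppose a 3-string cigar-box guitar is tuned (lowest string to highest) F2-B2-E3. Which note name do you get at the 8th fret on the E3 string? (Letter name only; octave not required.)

The open E3 string plus 8 semitones: E–F–F#–G–G#–A–A#–B–C.

C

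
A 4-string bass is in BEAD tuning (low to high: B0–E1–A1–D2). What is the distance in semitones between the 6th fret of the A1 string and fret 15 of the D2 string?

14 semitones

A1 at fret 6 → D♯2 (MIDI 39); D2 at fret 15 → F3 (MIDI 53).
39 − 53 = -14, so the two pitches are 14 semitones apart, with F3 the higher.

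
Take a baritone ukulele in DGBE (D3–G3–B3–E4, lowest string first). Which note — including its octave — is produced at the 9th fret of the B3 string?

G#4

B3 is MIDI 59. Adding 9 gives 68, which is G#4.
(Equivalently spelled Ab4.)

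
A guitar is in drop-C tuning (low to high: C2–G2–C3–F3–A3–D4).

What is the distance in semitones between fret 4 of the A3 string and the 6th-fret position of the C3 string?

A3 at fret 4 → C#4 (MIDI 61); C3 at fret 6 → F#3 (MIDI 54).
61 − 54 = 7, so the two pitches are 7 semitones apart, with C#4 the higher.

7 semitones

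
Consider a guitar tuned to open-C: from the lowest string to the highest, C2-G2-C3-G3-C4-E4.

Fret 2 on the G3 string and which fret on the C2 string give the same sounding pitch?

G3 at fret 2 is G3 + 2 semitones = A3.
The open C2 string is 19 semitones below the open G3, so the same pitch on the C2 string lies at fret 2 + 19 = 21.

21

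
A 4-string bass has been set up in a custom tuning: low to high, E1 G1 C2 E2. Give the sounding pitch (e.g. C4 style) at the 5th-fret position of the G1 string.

G1 is MIDI 31. Adding 5 gives 36, which is C2.

C2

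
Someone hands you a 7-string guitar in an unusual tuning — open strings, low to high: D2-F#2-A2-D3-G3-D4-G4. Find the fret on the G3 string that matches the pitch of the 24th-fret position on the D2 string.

7

D2 at fret 24 is D2 + 24 semitones = D4.
The open G3 string is 17 semitones above the open D2, so the same pitch on the G3 string lies at fret 24 − 17 = 7.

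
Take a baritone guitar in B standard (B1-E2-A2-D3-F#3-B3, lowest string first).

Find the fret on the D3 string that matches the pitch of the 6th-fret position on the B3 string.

Fret 6 on B3 is MIDI 59 + 6 = 65 (F4). On the D3 string (open MIDI 50), that pitch is 65 − 50 = fret 15.

15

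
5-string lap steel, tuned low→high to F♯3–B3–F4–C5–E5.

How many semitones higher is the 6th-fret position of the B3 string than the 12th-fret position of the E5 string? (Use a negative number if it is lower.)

-23 semitones

B3 at fret 6 → F4 (MIDI 65); E5 at fret 12 → E6 (MIDI 88).
65 − 88 = -23, so the two pitches are 23 semitones apart.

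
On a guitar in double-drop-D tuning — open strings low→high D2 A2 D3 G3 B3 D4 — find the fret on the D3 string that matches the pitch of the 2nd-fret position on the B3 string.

B3 at fret 2 is B3 + 2 semitones = C#4.
The open D3 string is 9 semitones below the open B3, so the same pitch on the D3 string lies at fret 2 + 9 = 11.

11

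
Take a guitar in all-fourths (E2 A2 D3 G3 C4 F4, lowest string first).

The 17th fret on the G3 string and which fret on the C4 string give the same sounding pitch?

12

G3 at fret 17 is G3 + 17 semitones = C5.
The open C4 string is 5 semitones above the open G3, so the same pitch on the C4 string lies at fret 17 − 5 = 12.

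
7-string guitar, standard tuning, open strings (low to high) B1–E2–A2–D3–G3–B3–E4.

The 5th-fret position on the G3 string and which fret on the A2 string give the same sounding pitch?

G3 at fret 5 is G3 + 5 semitones = C4.
The open A2 string is 10 semitones below the open G3, so the same pitch on the A2 string lies at fret 5 + 10 = 15.

15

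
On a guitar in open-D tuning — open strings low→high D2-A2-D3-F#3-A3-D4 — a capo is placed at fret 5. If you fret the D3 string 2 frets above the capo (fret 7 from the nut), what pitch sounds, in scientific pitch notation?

The capo raises the open D3 by 5 semitones to G3; fretting 2 more gives D3 + 5 + 2 = D3 + 7 semitones = A3.

A3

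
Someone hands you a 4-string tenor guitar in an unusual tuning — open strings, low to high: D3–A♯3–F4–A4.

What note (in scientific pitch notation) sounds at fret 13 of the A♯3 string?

B4

Each fret is one semitone, so A♯3 + 13 = B4.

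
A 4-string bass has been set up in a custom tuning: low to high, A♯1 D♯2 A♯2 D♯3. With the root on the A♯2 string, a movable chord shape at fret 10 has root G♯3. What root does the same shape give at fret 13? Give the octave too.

Moving from fret 10 to fret 13 shifts the root by 3 semitones.
G♯3 up 3 semitones is B3.

B3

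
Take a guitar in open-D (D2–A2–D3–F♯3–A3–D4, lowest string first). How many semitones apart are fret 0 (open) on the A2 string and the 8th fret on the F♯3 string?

17 semitones

A2 at fret 0 → A2 (MIDI 45); F♯3 at fret 8 → D4 (MIDI 62).
45 − 62 = -17, so the two pitches are 17 semitones apart, with D4 the higher.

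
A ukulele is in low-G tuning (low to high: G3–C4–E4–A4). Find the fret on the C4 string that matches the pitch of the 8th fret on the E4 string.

12

Fret 8 on E4 is MIDI 64 + 8 = 72 (C5). On the C4 string (open MIDI 60), that pitch is 72 − 60 = fret 12.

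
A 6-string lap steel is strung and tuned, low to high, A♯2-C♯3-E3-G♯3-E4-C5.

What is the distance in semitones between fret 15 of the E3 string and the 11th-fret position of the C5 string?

16 semitones

E3 at fret 15 → G4 (MIDI 67); C5 at fret 11 → B5 (MIDI 83).
67 − 83 = -16, so the two pitches are 16 semitones apart, with B5 the higher.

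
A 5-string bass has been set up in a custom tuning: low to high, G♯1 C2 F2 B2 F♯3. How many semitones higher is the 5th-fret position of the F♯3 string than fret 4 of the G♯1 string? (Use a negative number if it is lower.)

23 semitones

F♯3 at fret 5 → B3 (MIDI 59); G♯1 at fret 4 → C2 (MIDI 36).
59 − 36 = 23, so the two pitches are 23 semitones apart.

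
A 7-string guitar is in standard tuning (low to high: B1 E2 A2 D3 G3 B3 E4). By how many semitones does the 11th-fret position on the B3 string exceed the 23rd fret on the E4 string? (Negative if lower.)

-17 semitones

B3 at fret 11 → A#4 (MIDI 70); E4 at fret 23 → D#6 (MIDI 87).
70 − 87 = -17, so the two pitches are 17 semitones apart.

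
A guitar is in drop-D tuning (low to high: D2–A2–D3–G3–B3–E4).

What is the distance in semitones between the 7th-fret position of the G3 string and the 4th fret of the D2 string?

20 semitones

G3 at fret 7 → D4 (MIDI 62); D2 at fret 4 → F#2 (MIDI 42).
62 − 42 = 20, so the two pitches are 20 semitones apart, with D4 the higher.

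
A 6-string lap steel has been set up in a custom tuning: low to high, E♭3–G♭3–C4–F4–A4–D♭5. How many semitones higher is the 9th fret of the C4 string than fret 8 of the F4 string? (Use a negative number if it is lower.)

C4 at fret 9 → A4 (MIDI 69); F4 at fret 8 → D♭5 (MIDI 73).
69 − 73 = -4, so the two pitches are 4 semitones apart.

-4 semitones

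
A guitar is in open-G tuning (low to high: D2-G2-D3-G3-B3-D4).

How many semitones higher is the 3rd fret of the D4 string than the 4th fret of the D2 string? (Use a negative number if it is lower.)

D4 at fret 3 → F4 (MIDI 65); D2 at fret 4 → F#2 (MIDI 42).
65 − 42 = 23, so the two pitches are 23 semitones apart.

23 semitones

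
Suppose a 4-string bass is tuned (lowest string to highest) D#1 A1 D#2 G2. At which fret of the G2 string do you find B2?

4

B2 is 4 semitones above the open G2 (G–G#–A–A#–B), so it sits at fret 4.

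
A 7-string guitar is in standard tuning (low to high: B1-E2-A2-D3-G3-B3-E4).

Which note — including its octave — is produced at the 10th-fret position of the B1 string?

A2

Each fret is one semitone, so B1 + 10 = A2.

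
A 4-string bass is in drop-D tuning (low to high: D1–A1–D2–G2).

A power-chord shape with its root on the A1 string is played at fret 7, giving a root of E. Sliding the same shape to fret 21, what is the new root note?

Moving from fret 7 to fret 21 shifts the root by 14 semitones.
E up 14 semitones is F#.

F#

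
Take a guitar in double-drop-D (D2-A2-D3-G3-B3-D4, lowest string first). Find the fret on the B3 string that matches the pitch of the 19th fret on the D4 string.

D4 at fret 19 is D4 + 19 semitones = A5.
The open B3 string is 3 semitones below the open D4, so the same pitch on the B3 string lies at fret 19 + 3 = 22.

22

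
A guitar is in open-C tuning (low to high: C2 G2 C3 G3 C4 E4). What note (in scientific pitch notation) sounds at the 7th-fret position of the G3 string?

G3 is MIDI 55. Adding 7 gives 62, which is D4.

D4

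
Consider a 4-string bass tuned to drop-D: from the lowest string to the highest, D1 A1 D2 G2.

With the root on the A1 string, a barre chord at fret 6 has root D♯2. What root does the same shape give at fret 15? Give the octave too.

Moving from fret 6 to fret 15 shifts the root by 9 semitones.
D♯2 up 9 semitones is C3.

C3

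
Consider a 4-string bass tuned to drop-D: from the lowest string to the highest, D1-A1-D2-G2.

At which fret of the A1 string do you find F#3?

21

F#3 is 21 semitones above the open A1 (A–A#–B–C–…–E–F–F#), so it sits at fret 21.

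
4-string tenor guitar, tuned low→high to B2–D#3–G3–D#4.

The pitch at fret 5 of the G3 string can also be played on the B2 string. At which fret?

G3 at fret 5 is G3 + 5 semitones = C4.
The open B2 string is 8 semitones below the open G3, so the same pitch on the B2 string lies at fret 5 + 8 = 13.

13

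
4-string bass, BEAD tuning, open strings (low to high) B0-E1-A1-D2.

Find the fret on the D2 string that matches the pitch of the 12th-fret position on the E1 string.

E1 at fret 12 is E1 + 12 semitones = E2.
The open D2 string is 10 semitones above the open E1, so the same pitch on the D2 string lies at fret 12 − 10 = 2.

2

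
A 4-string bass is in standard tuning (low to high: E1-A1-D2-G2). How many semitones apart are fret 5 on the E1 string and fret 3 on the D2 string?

8 semitones

E1 at fret 5 → A1 (MIDI 33); D2 at fret 3 → F2 (MIDI 41).
33 − 41 = -8, so the two pitches are 8 semitones apart, with F2 the higher.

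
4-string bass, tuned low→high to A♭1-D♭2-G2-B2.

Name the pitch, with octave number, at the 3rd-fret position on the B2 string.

D3

B2 is MIDI 47. Adding 3 gives 50, which is D3.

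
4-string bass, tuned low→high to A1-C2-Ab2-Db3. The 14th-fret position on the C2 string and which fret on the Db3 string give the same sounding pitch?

1

Fret 14 on C2 is MIDI 36 + 14 = 50 (D3). On the Db3 string (open MIDI 49), that pitch is 50 − 49 = fret 1.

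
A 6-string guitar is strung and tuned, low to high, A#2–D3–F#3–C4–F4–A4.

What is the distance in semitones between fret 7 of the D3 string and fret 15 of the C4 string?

D3 at fret 7 → A3 (MIDI 57); C4 at fret 15 → D#5 (MIDI 75).
57 − 75 = -18, so the two pitches are 18 semitones apart, with D#5 the higher.

18 semitones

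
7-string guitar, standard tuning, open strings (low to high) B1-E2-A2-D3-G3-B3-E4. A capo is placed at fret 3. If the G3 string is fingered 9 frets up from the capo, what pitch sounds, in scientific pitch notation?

G4

The capo raises the open G3 by 3 semitones to A♯3; fretting 9 more gives G3 + 3 + 9 = G3 + 12 semitones = G4.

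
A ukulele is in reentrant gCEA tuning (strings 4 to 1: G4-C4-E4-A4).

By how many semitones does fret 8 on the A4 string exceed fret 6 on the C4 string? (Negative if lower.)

A4 at fret 8 → F5 (MIDI 77); C4 at fret 6 → F♯4 (MIDI 66).
77 − 66 = 11, so the two pitches are 11 semitones apart.

11 semitones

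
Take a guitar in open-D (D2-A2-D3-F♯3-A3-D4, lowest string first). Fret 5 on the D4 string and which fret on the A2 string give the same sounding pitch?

D4 at fret 5 is D4 + 5 semitones = G4.
The open A2 string is 17 semitones below the open D4, so the same pitch on the A2 string lies at fret 5 + 17 = 22.

22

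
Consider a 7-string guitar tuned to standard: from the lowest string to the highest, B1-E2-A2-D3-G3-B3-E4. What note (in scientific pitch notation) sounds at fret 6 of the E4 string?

E4 is MIDI 64. Adding 6 gives 70, which is A#4.
(Equivalently spelled Bb4.)

A#4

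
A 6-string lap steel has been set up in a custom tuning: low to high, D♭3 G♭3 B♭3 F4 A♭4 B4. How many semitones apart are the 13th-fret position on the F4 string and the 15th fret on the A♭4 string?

F4 at fret 13 → G♭5 (MIDI 78); A♭4 at fret 15 → B5 (MIDI 83).
78 − 83 = -5, so the two pitches are 5 semitones apart, with B5 the higher.

5 semitones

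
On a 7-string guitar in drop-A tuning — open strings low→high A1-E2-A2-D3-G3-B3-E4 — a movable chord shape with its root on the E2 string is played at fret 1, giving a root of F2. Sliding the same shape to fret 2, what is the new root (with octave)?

F♯2

Moving from fret 1 to fret 2 shifts the root by 1 semitone.
F2 up 1 semitone is F♯2.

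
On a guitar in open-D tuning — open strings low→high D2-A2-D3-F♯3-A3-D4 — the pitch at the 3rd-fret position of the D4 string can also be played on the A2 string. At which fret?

Fret 3 on D4 is MIDI 62 + 3 = 65 (F4). On the A2 string (open MIDI 45), that pitch is 65 − 45 = fret 20.

20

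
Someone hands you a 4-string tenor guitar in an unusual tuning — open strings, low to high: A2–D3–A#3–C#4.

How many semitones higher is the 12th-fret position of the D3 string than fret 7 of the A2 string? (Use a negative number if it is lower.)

10 semitones

D3 at fret 12 → D4 (MIDI 62); A2 at fret 7 → E3 (MIDI 52).
62 − 52 = 10, so the two pitches are 10 semitones apart.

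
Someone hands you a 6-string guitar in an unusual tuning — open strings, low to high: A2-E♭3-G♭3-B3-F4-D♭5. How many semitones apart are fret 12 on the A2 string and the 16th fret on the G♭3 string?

A2 at fret 12 → A3 (MIDI 57); G♭3 at fret 16 → B♭4 (MIDI 70).
57 − 70 = -13, so the two pitches are 13 semitones apart, with B♭4 the higher.

13 semitones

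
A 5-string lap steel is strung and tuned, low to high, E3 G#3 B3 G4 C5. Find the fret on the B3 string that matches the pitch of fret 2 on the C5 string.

C5 at fret 2 is C5 + 2 semitones = D5.
The open B3 string is 13 semitones below the open C5, so the same pitch on the B3 string lies at fret 2 + 13 = 15.

15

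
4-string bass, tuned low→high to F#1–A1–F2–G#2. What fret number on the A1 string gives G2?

10

G2 is 10 semitones above the open A1 (A–A#–B–C–…–F–F#–G), so it sits at fret 10.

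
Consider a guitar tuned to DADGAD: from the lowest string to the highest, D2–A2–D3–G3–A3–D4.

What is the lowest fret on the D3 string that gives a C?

From D3, count semitones up the chromatic scale until reaching C: D–D#–E–F–…–A#–B–C — 10 steps.

10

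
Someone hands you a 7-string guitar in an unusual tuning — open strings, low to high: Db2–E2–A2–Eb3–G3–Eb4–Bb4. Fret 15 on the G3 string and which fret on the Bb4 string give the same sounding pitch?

0

Fret 15 on G3 is MIDI 55 + 15 = 70 (Bb4). On the Bb4 string (open MIDI 70), that pitch is 70 − 70 = fret 0.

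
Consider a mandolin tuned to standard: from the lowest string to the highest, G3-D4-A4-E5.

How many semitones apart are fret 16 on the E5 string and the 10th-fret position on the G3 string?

27 semitones

E5 at fret 16 → G#6 (MIDI 92); G3 at fret 10 → F4 (MIDI 65).
92 − 65 = 27, so the two pitches are 27 semitones apart, with G#6 the higher.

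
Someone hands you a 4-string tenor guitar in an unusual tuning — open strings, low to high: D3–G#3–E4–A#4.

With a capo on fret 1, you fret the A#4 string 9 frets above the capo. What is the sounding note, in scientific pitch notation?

The capo raises the open A#4 by 1 semitone to B4; fretting 9 more gives A#4 + 1 + 9 = A#4 + 10 semitones = G#5.

G#5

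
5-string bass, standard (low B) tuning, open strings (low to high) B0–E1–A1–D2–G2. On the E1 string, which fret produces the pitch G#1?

4

G#1 is 4 semitones above the open E1 (E–F–F#–G–G#), so it sits at fret 4.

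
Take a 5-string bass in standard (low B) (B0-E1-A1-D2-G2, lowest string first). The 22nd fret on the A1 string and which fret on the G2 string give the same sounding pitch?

Fret 22 on A1 is MIDI 33 + 22 = 55 (G3). On the G2 string (open MIDI 43), that pitch is 55 − 43 = fret 12.

12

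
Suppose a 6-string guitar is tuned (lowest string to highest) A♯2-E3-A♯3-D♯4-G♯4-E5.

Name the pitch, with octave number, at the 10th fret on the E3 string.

Each fret is one semitone, so E3 + 10 = D4.

D4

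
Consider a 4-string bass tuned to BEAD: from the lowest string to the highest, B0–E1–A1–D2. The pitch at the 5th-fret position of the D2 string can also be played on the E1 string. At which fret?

D2 at fret 5 is D2 + 5 semitones = G2.
The open E1 string is 10 semitones below the open D2, so the same pitch on the E1 string lies at fret 5 + 10 = 15.

15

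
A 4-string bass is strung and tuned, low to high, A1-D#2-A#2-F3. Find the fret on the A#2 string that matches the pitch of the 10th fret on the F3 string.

17

F3 at fret 10 is F3 + 10 semitones = D#4.
The open A#2 string is 7 semitones below the open F3, so the same pitch on the A#2 string lies at fret 10 + 7 = 17.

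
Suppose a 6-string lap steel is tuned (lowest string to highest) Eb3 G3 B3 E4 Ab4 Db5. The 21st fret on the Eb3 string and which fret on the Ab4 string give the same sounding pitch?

4

Eb3 at fret 21 is Eb3 + 21 semitones = C5.
The open Ab4 string is 17 semitones above the open Eb3, so the same pitch on the Ab4 string lies at fret 21 − 17 = 4.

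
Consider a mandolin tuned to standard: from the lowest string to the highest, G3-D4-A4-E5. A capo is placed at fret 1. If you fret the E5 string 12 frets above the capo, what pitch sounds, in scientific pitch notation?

F6

The capo raises the open E5 by 1 semitone to F5; fretting 12 more gives E5 + 1 + 12 = E5 + 13 semitones = F6.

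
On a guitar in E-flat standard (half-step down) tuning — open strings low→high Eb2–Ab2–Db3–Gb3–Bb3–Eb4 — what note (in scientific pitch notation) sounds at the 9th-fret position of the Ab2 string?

Ab2 is MIDI 44. Adding 9 gives 53, which is F3.

F3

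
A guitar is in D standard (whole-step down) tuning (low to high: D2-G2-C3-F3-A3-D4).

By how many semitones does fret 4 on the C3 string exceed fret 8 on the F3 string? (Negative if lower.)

-9 semitones

C3 at fret 4 → E3 (MIDI 52); F3 at fret 8 → C♯4 (MIDI 61).
52 − 61 = -9, so the two pitches are 9 semitones apart.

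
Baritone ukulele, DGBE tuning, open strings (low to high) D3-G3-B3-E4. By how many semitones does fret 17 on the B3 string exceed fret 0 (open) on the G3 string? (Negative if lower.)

B3 at fret 17 → E5 (MIDI 76); G3 at fret 0 → G3 (MIDI 55).
76 − 55 = 21, so the two pitches are 21 semitones apart.

21 semitones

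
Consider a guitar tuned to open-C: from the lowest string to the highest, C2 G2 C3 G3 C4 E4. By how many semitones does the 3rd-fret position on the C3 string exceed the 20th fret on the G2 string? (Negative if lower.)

-12 semitones

C3 at fret 3 → D♯3 (MIDI 51); G2 at fret 20 → D♯4 (MIDI 63).
51 − 63 = -12, so the two pitches are 12 semitones apart.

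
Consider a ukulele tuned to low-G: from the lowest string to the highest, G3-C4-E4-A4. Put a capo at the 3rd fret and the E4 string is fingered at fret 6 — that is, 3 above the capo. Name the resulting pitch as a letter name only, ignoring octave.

A#

The capo raises the open E4 by 3 semitones to G4; fretting 3 more gives E4 + 3 + 3 = E4 + 6 semitones, landing on A#.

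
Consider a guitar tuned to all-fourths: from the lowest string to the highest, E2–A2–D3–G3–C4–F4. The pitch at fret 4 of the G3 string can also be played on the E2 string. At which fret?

19

G3 at fret 4 is G3 + 4 semitones = B3.
The open E2 string is 15 semitones below the open G3, so the same pitch on the E2 string lies at fret 4 + 15 = 19.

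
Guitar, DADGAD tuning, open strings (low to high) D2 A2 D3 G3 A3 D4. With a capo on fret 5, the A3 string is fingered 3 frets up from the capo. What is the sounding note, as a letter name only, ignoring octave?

F

The capo raises the open A3 by 5 semitones to D4; fretting 3 more gives A3 + 5 + 3 = A3 + 8 semitones, landing on F.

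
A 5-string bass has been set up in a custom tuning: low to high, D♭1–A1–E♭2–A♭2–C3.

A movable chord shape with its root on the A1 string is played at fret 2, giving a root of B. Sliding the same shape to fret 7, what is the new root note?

Moving from fret 2 to fret 7 shifts the root by 5 semitones.
B up 5 semitones is E.

E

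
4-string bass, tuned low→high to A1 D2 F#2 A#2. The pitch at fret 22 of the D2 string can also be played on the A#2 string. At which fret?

D2 at fret 22 is D2 + 22 semitones = C4.
The open A#2 string is 8 semitones above the open D2, so the same pitch on the A#2 string lies at fret 22 − 8 = 14.

14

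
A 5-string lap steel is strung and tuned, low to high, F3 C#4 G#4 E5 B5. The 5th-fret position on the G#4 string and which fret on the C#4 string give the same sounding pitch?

12

G#4 at fret 5 is G#4 + 5 semitones = C#5.
The open C#4 string is 7 semitones below the open G#4, so the same pitch on the C#4 string lies at fret 5 + 7 = 12.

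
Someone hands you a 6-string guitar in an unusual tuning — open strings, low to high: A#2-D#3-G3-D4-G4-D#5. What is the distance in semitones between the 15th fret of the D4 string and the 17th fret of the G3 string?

D4 at fret 15 → F5 (MIDI 77); G3 at fret 17 → C5 (MIDI 72).
77 − 72 = 5, so the two pitches are 5 semitones apart, with F5 the higher.

5 semitones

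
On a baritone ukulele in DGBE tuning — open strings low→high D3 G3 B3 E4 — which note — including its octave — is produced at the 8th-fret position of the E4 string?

E4 is MIDI 64. Adding 8 gives 72, which is C5.

C5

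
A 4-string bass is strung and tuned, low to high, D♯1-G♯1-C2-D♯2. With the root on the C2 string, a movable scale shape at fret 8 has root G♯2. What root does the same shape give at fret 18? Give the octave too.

Moving from fret 8 to fret 18 shifts the root by 10 semitones.
G♯2 up 10 semitones is F♯3.

F♯3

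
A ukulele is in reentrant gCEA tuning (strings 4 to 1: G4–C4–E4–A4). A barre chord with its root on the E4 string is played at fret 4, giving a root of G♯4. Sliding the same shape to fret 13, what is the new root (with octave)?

Moving from fret 4 to fret 13 shifts the root by 9 semitones.
G♯4 up 9 semitones is F5.

F5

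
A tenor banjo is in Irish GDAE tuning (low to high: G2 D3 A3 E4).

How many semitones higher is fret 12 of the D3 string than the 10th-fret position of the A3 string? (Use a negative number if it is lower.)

D3 at fret 12 → D4 (MIDI 62); A3 at fret 10 → G4 (MIDI 67).
62 − 67 = -5, so the two pitches are 5 semitones apart.

-5 semitones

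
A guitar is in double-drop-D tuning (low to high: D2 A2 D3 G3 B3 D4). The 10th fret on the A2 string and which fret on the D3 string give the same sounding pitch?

Fret 10 on A2 is MIDI 45 + 10 = 55 (G3). On the D3 string (open MIDI 50), that pitch is 55 − 50 = fret 5.

5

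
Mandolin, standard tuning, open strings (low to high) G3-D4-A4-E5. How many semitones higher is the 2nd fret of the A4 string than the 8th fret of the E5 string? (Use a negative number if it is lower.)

-13 semitones

A4 at fret 2 → B4 (MIDI 71); E5 at fret 8 → C6 (MIDI 84).
71 − 84 = -13, so the two pitches are 13 semitones apart.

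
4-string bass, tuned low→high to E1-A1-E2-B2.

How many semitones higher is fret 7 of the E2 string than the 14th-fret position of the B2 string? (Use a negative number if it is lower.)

-14 semitones

E2 at fret 7 → B2 (MIDI 47); B2 at fret 14 → D♭4 (MIDI 61).
47 − 61 = -14, so the two pitches are 14 semitones apart.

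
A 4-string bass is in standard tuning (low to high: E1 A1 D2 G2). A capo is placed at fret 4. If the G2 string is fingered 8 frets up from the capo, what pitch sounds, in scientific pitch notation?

G3

The capo raises the open G2 by 4 semitones to B2; fretting 8 more gives G2 + 4 + 8 = G2 + 12 semitones = G3.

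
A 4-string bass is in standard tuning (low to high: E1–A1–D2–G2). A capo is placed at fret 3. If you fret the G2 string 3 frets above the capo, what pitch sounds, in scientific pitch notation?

The capo raises the open G2 by 3 semitones to A#2; fretting 3 more gives G2 + 3 + 3 = G2 + 6 semitones = C#3.
(Also written Db.)

C#3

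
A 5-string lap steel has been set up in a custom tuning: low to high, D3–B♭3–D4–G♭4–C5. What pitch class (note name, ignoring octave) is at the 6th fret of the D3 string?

A♭

D3 is MIDI 50. Adding 6 gives 56; 56 mod 12 = 8, i.e. A♭.
(Equivalently spelled G♯.)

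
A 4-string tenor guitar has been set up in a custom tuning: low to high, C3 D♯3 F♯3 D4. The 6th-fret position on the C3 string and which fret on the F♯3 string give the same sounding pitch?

C3 at fret 6 is C3 + 6 semitones = F♯3.
The open F♯3 string is 6 semitones above the open C3, so the same pitch on the F♯3 string lies at fret 6 − 6 = 0.

0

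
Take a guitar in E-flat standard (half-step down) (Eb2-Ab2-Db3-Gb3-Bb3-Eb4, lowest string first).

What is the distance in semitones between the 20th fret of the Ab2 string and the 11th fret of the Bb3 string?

Ab2 at fret 20 → E4 (MIDI 64); Bb3 at fret 11 → A4 (MIDI 69).
64 − 69 = -5, so the two pitches are 5 semitones apart, with A4 the higher.

5 semitones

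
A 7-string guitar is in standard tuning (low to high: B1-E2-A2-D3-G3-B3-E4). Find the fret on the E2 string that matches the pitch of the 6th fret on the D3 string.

16

D3 at fret 6 is D3 + 6 semitones = G#3.
The open E2 string is 10 semitones below the open D3, so the same pitch on the E2 string lies at fret 6 + 10 = 16.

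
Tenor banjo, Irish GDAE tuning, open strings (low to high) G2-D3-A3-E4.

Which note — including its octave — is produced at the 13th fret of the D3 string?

D3 is MIDI 50. Adding 13 gives 63, which is D#4.
(Equivalently spelled Eb4.)

D#4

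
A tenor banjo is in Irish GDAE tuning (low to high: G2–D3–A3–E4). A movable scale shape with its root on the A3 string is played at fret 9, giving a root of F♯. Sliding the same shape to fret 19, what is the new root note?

Moving from fret 9 to fret 19 shifts the root by 10 semitones.
F♯ up 10 semitones is E.

E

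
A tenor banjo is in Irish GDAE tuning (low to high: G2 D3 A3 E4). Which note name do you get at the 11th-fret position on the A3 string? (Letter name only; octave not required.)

Each fret is one semitone, so A3 + 11 = G#.

G#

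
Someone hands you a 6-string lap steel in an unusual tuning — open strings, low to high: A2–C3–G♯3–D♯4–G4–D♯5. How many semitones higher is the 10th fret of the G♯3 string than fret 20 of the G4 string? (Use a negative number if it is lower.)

-21 semitones

G♯3 at fret 10 → F♯4 (MIDI 66); G4 at fret 20 → D♯6 (MIDI 87).
66 − 87 = -21, so the two pitches are 21 semitones apart.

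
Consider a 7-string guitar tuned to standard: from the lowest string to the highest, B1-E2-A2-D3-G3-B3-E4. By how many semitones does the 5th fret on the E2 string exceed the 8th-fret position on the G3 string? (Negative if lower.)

E2 at fret 5 → A2 (MIDI 45); G3 at fret 8 → D#4 (MIDI 63).
45 − 63 = -18, so the two pitches are 18 semitones apart.

-18 semitones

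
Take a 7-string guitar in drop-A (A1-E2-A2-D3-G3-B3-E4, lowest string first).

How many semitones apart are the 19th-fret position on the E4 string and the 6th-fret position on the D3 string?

E4 at fret 19 → B5 (MIDI 83); D3 at fret 6 → G#3 (MIDI 56).
83 − 56 = 27, so the two pitches are 27 semitones apart, with B5 the higher.

27 semitones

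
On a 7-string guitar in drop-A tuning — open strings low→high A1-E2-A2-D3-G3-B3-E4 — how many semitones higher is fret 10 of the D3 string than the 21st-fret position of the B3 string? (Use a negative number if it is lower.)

-20 semitones

D3 at fret 10 → C4 (MIDI 60); B3 at fret 21 → G#5 (MIDI 80).
60 − 80 = -20, so the two pitches are 20 semitones apart.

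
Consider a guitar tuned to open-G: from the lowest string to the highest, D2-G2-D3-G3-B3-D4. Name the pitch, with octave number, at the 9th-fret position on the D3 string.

B3

D3 is MIDI 50. Adding 9 gives 59, which is B3.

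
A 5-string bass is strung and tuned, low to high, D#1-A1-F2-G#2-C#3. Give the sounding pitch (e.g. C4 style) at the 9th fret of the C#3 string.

A#3

Each fret is one semitone, so C#3 + 9 = A#3.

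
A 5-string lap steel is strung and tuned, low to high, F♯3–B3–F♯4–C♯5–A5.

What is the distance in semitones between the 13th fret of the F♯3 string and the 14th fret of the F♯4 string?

13 semitones

F♯3 at fret 13 → G4 (MIDI 67); F♯4 at fret 14 → G♯5 (MIDI 80).
67 − 80 = -13, so the two pitches are 13 semitones apart, with G♯5 the higher.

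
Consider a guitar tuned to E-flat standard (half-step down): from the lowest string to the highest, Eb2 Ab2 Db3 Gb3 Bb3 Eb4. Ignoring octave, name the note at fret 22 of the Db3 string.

B

The open Db3 string plus 22 semitones: Db–D–Eb–E–…–A–Bb–B.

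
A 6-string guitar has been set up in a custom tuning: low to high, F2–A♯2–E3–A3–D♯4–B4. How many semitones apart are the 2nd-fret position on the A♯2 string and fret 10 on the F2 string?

A♯2 at fret 2 → C3 (MIDI 48); F2 at fret 10 → D♯3 (MIDI 51).
48 − 51 = -3, so the two pitches are 3 semitones apart, with D♯3 the higher.

3 semitones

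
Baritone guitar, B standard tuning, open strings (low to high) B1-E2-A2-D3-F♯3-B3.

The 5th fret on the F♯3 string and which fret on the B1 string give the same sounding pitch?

24

Fret 5 on F♯3 is MIDI 54 + 5 = 59 (B3). On the B1 string (open MIDI 35), that pitch is 59 − 35 = fret 24.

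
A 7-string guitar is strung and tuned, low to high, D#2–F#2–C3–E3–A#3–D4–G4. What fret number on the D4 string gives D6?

24

D6 is 24 semitones above the open D4 (D–D#–E–F–…–C–C#–D), so it sits at fret 24.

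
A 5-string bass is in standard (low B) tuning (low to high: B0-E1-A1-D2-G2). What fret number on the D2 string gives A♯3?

20

A♯3 is 20 semitones above the open D2 (D–D#–E–F–…–G#–A–A#), so it sits at fret 20.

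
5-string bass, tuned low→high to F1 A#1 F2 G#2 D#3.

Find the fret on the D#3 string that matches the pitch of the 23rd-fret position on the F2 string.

13

Fret 23 on F2 is MIDI 41 + 23 = 64 (E4). On the D#3 string (open MIDI 51), that pitch is 64 − 51 = fret 13.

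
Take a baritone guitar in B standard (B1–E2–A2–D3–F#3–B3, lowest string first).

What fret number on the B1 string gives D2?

3

D2 is 3 semitones above the open B1 (B–C–C#–D), so it sits at fret 3.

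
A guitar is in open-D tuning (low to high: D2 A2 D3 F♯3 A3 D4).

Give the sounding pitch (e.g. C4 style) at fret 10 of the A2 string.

G3

The open A2 string plus 10 semitones: A–A#–B–C–…–F–F#–G.
The walk passes from B into C once, so the octave number goes from 2 to 3.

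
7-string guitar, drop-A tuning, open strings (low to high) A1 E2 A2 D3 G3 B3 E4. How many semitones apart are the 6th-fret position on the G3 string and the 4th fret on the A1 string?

24 semitones

G3 at fret 6 → C#4 (MIDI 61); A1 at fret 4 → C#2 (MIDI 37).
61 − 37 = 24, so the two pitches are 24 semitones apart, with C#4 the higher.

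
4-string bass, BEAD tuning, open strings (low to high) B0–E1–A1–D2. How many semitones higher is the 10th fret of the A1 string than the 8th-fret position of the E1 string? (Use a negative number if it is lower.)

7 semitones

A1 at fret 10 → G2 (MIDI 43); E1 at fret 8 → C2 (MIDI 36).
43 − 36 = 7, so the two pitches are 7 semitones apart.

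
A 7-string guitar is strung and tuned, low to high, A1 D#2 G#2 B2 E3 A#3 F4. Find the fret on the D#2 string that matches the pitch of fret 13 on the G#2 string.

18

G#2 at fret 13 is G#2 + 13 semitones = A3.
The open D#2 string is 5 semitones below the open G#2, so the same pitch on the D#2 string lies at fret 13 + 5 = 18.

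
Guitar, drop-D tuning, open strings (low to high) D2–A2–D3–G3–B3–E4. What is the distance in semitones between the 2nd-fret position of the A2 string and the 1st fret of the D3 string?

A2 at fret 2 → B2 (MIDI 47); D3 at fret 1 → D#3 (MIDI 51).
47 − 51 = -4, so the two pitches are 4 semitones apart, with D#3 the higher.

4 semitones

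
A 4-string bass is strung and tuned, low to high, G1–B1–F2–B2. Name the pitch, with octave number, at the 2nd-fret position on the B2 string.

B2 is MIDI 47. Adding 2 gives 49, which is C#3.
(Equivalently spelled Db3.)

C#3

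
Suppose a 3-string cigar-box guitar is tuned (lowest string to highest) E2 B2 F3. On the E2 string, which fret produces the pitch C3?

C3 is 8 semitones above the open E2 (E–F–F#–G–G#–A–A#–B–C), so it sits at fret 8.

8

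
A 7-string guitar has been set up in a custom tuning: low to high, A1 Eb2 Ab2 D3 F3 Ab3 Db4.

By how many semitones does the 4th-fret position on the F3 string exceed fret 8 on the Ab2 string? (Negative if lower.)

F3 at fret 4 → A3 (MIDI 57); Ab2 at fret 8 → E3 (MIDI 52).
57 − 52 = 5, so the two pitches are 5 semitones apart.

5 semitones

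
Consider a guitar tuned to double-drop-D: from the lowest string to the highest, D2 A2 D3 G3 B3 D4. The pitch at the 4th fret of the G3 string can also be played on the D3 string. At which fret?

Fret 4 on G3 is MIDI 55 + 4 = 59 (B3). On the D3 string (open MIDI 50), that pitch is 59 − 50 = fret 9.

9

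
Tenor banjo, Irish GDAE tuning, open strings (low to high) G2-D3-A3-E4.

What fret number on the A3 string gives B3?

B3 is 2 semitones above the open A3 (A–A#–B), so it sits at fret 2.

2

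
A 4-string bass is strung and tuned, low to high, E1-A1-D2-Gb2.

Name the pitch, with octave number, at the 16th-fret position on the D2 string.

Each fret is one semitone, so D2 + 16 = Gb3.
(Equivalently spelled F#3.)

Gb3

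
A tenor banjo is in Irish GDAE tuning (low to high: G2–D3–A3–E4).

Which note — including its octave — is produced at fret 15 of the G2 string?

Each fret is one semitone, so G2 + 15 = A♯3.
(Equivalently spelled B♭3.)

A♯3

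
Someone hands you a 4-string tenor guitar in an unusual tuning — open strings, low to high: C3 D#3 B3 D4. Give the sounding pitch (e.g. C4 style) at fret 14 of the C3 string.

D4

Each fret is one semitone, so C3 + 14 = D4.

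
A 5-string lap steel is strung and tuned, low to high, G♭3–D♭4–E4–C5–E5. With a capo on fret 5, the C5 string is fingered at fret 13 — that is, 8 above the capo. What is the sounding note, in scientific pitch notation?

The capo raises the open C5 by 5 semitones to F5; fretting 8 more gives C5 + 5 + 8 = C5 + 13 semitones = D♭6.

D♭6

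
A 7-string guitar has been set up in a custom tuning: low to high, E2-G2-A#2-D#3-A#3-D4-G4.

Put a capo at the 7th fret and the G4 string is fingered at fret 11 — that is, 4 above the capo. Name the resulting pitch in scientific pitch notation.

The capo raises the open G4 by 7 semitones to D5; fretting 4 more gives G4 + 7 + 4 = G4 + 11 semitones = F#5.

F#5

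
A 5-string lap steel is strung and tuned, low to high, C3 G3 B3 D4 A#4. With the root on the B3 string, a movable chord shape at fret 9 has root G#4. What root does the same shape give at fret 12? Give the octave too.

B4

Moving from fret 9 to fret 12 shifts the root by 3 semitones.
G#4 up 3 semitones is B4.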